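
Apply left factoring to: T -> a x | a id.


Common prefix: 'a'
Factored: T -> a T', T' -> x | id


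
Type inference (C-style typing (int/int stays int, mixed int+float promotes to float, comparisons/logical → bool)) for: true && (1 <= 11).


Operand types: bool && bool
Rule: logical operators take bool operands and yield bool
Result type: bool


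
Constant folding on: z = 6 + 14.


6 + 14 = 20 at compile time
Optimized: z = 20


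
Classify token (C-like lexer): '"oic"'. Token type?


Pattern: double-quoted sequence
Type: STRING_LITERAL


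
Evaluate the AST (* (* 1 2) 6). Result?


Evaluate inner: (* 1 2) = 2
Evaluate root: (* 2 6) = 12
Result: 12


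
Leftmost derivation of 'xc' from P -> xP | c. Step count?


Derivation: P => xP => xc
Steps: 2


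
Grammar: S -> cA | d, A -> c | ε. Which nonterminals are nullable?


A nonterminal is nullable iff some alternative derives ε (directly, or every symbol in it is nullable)
Nullable: {A}


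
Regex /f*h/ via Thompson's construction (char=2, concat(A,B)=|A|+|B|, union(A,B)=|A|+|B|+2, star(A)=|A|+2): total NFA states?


Syntax tree has 2 char leaf(s), 0 union(s), 1 star(s)
chars contribute 2×2 = 4; each union adds +2; each star adds +2
Total: 4 + 0 + 2 = 6 states


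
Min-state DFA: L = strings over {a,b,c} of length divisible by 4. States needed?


Track length mod 4: states 0..3, accept at 0
Minimal DFA: 4 states


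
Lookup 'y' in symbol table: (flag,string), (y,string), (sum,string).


Lookup 'y' → type string


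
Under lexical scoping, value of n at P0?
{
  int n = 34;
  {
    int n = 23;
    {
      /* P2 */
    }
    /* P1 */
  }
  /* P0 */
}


n declared in the same block as P0
n = 34


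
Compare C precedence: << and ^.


'<<' is shift (level 8); '^' is bitwise XOR (level 4)
Higher level binds tighter
'<<' has higher precedence than '^'


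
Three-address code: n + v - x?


Break into single-operator statements:
t1 = n + v
t2 = t1 - x


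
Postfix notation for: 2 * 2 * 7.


Left to right (same or higher precedence on left)
Postfix: 2 2 * 7 *


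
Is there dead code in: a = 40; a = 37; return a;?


first assignment to a is overwritten before any read
Dead: 'a = 40'


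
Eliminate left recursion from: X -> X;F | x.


Left-recursive alternatives: X;F; non-recursive: x
Introduce X': X -> xX', X' -> ;FX' | ε


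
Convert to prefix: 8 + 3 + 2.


left-to-right (same/higher precedence on left): tree is (+ (+ 8 3) 2)
Prefix: + + 8 3 2


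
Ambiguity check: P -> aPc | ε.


balanced a^n…c^n: each string has a unique parse
Unambiguous


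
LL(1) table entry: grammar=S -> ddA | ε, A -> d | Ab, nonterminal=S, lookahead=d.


For [S, d]: 'd' ∈ FIRST(ddA)
Entry: S -> ddA


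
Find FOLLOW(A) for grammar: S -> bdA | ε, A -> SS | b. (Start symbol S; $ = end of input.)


$ ∈ FOLLOW(S). For each A -> αBβ: add FIRST(β)\{ε} to FOLLOW(B); if β nullable, add FOLLOW(A).
FOLLOW(A) = {$, b}


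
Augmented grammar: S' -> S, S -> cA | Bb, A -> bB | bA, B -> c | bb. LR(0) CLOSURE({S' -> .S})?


Start: S' -> .S
For each item with dot before a nonterminal B, add B -> .γ for every B-production
Closure: [S' -> .S, S -> .cA, S -> .Bb, B -> .c, B -> .bb]


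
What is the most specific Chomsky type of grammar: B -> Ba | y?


Left-linear: every RHS is a terminal or one nonterminal followed by a terminal
Classification: Type 3 (Regular)


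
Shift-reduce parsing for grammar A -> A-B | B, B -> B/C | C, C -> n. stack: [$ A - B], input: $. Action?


handle 'A-B' on top; lookahead ∈ FOLLOW(A) = {-, $}
Action: reduce (A -> A-B)


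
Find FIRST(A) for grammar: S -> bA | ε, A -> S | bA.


Per alternative of A: FIRST(S) = {b, ε}; FIRST(bA) = {b}
FIRST(A) = {b, ε}


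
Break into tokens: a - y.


Scan left to right, longest-match per lexeme
Tokens: ID(a), OP(-), ID(y)


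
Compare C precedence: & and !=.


'!=' is equality (level 6); '&' is bitwise AND (level 5)
Higher level binds tighter
'!=' has higher precedence than '&'


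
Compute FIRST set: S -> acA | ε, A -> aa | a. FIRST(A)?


Per alternative of A: FIRST(aa) = {a}; FIRST(a) = {a}
FIRST(A) = {a}


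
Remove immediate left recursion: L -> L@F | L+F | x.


Left-recursive alternatives: L@F, L+F; non-recursive: x
Introduce L': L -> xL', L' -> @FL' | +FL' | ε


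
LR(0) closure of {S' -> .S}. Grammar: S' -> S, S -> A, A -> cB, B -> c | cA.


Start: S' -> .S
For each item with dot before a nonterminal B, add B -> .γ for every B-production
Closure: [S' -> .S, S -> .A, A -> .cB]


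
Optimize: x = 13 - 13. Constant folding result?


13 - 13 = 0 at compile time
Optimized: x = 0


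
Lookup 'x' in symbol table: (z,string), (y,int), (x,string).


Lookup 'x' → type string


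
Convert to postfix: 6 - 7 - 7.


Left to right (same or higher precedence on left)
Postfix: 6 7 - 7 -


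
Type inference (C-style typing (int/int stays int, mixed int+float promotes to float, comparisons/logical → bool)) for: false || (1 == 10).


Operand types: bool || bool
Rule: logical operators take bool operands and yield bool
Result type: bool


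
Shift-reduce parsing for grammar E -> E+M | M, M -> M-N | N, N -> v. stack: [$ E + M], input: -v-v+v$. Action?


'-' can extend M; shift to build M -> M-N
Action: shift


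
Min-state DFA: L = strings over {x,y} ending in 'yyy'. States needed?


Track the longest suffix of input matching a prefix of 'yyy': 4 classes (prefixes of length 0..3)
Minimal DFA: 4 states


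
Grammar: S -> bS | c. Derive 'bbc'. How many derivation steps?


Derivation: S => bS => bbS => bbc
Steps: 3


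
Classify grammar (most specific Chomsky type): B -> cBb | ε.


Single nonterminal LHS, but c^n b^n is not regular
Classification: Type 2 (Context-Free)


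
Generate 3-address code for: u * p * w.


Break into single-operator statements:
t1 = u * p
t2 = t1 * w


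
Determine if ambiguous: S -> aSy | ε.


balanced a^n…y^n: each string has a unique parse
Unambiguous


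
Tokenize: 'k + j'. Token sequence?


Scan left to right, longest-match per lexeme
Tokens: ID(k), OP(+), ID(j)


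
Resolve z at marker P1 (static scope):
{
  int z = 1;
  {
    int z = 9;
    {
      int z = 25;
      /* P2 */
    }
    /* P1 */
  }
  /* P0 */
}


z declared in the same block as P1
z = 9


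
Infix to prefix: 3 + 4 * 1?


'*' binds tighter: tree is (+ 3 (* 4 1))
Prefix: + 3 * 4 1


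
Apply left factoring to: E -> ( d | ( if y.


Common prefix: '('
Factored: E -> ( E', E' -> d | if y


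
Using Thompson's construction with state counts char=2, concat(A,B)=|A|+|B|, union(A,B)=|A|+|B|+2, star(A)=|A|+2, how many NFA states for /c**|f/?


Syntax tree has 2 char leaf(s), 1 union(s), 2 star(s)
chars contribute 2×2 = 4; each union adds +2; each star adds +2
Total: 4 + 2 + 4 = 10 states


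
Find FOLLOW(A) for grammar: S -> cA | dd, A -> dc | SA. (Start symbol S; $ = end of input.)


$ ∈ FOLLOW(S). For each A -> αBβ: add FIRST(β)\{ε} to FOLLOW(B); if β nullable, add FOLLOW(A).
FOLLOW(A) = {$, c, d}


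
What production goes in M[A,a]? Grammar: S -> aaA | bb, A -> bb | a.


For [A, a]: 'a' ∈ FIRST(a)
Entry: A -> a


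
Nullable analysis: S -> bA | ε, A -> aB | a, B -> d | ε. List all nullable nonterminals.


A nonterminal is nullable iff some alternative derives ε (directly, or every symbol in it is nullable)
Nullable: {B, S}


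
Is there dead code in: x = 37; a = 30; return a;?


x is assigned but never read
Dead: 'x = 37'


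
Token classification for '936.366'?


Pattern: digits with a decimal point
Type: FLOAT_LITERAL


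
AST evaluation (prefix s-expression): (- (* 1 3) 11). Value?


Evaluate inner: (* 1 3) = 3
Evaluate root: (- 3 11) = -8
Result: -8


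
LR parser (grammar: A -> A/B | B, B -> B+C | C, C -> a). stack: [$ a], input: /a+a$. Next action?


'a' on top is the handle for C -> a
Action: reduce (C -> a)


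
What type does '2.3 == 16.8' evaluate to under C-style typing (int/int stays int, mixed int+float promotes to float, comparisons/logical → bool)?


Operand types: float == float
Rule: comparison yields bool
Result type: bool


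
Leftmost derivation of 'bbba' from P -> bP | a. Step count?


Derivation: P => bP => bbP => bbbP => bbba
Steps: 4


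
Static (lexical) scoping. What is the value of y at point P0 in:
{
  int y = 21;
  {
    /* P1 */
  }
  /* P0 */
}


y declared in the same block as P0
y = 21


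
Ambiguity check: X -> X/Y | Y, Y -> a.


precedence layered via separate nonterminal Y: deterministic
Unambiguous


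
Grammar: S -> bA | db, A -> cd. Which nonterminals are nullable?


A nonterminal is nullable iff some alternative derives ε (directly, or every symbol in it is nullable)
Nullable: {}


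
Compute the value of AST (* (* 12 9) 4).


Evaluate inner: (* 12 9) = 108
Evaluate root: (* 108 4) = 432
Result: 432


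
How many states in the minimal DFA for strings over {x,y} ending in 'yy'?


Track the longest suffix of input matching a prefix of 'yy': 3 classes (prefixes of length 0..2)
Minimal DFA: 3 states


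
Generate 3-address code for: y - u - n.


Break into single-operator statements:
t1 = y - u
t2 = t1 - n


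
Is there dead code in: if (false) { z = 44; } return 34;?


condition is constant false, so the whole block is unreachable
Dead: 'if (false) { z = 44; }'


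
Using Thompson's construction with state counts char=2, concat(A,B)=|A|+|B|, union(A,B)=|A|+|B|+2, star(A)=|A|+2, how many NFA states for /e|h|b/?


Syntax tree has 3 char leaf(s), 2 union(s), 0 star(s)
chars contribute 3×2 = 6; each union adds +2; each star adds +2
Total: 6 + 4 + 0 = 10 states


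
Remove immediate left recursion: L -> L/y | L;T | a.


Left-recursive alternatives: L/y, L;T; non-recursive: a
Introduce L': L -> aL', L' -> /yL' | ;TL' | ε


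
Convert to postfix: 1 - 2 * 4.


* has higher precedence, evaluate 2*4 first
Postfix: 1 2 4 * -


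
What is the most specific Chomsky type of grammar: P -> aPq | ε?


Single nonterminal LHS, but a^n q^n is not regular
Classification: Type 2 (Context-Free)


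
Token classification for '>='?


Pattern: operator symbol
Type: OPERATOR


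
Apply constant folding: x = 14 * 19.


14 * 19 = 266 at compile time
Optimized: x = 266


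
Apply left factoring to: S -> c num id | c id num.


Common prefix: 'c'
Factored: S -> c S', S' -> num id | id num


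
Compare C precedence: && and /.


'/' is multiplicative (level 10); '&&' is logical AND (level 2)
Higher level binds tighter
'/' has higher precedence than '&&'


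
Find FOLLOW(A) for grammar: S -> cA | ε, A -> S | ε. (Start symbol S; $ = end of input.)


$ ∈ FOLLOW(S). For each A -> αBβ: add FIRST(β)\{ε} to FOLLOW(B); if β nullable, add FOLLOW(A).
FOLLOW(A) = {$}


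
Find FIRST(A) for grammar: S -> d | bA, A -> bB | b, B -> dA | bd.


Per alternative of A: FIRST(bB) = {b}; FIRST(b) = {b}
FIRST(A) = {b}


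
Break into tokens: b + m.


Scan left to right, longest-match per lexeme
Tokens: ID(b), OP(+), ID(m)


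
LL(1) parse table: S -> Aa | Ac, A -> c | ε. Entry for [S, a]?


For [S, a]: 'a' ∈ FIRST(Aa)
Entry: S -> Aa


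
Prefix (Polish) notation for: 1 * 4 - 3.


left-to-right (same/higher precedence on left): tree is (- (* 1 4) 3)
Prefix: - * 1 4 3


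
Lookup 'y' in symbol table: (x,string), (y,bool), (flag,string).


Lookup 'y' → type bool


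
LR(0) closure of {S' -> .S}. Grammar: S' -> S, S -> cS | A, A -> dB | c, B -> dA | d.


Start: S' -> .S
For each item with dot before a nonterminal B, add B -> .γ for every B-production
Closure: [S' -> .S, S -> .cS, S -> .A, A -> .dB, A -> .c]


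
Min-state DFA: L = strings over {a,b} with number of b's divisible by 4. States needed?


Track (count of b) mod 4: states 0..3, accept at 0
Minimal DFA: 4 states


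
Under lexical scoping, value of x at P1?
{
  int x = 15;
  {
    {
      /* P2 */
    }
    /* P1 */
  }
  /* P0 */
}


P1's block does not declare x; resolves to the enclosing declaration at depth 0
x = 15


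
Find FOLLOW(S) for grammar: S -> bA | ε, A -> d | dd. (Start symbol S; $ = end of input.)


$ ∈ FOLLOW(S). For each A -> αBβ: add FIRST(β)\{ε} to FOLLOW(B); if β nullable, add FOLLOW(A).
FOLLOW(S) = {$}


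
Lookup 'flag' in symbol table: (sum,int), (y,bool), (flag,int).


Lookup 'flag' → type int


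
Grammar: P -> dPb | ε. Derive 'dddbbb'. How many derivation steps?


Derivation: P => dPb => ddPbb => dddPbbb => dddbbb
Steps: 4


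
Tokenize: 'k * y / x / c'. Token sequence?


Scan left to right, longest-match per lexeme
Tokens: ID(k), OP(*), ID(y), OP(/), ID(x), OP(/), ID(c)


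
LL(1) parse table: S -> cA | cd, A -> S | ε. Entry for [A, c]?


For [A, c]: 'c' ∈ FIRST(S)
Entry: A -> S


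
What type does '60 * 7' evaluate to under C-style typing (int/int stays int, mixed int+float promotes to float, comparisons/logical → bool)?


Operand types: int * int
Rule: mixed int/float promotes to float; int/int stays int
Result type: int


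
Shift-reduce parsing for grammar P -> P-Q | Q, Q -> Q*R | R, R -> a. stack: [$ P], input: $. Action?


start symbol P on stack, input exhausted
Action: accept


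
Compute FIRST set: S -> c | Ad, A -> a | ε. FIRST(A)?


Per alternative of A: FIRST(a) = {a}; FIRST(ε) = {ε}
FIRST(A) = {a, ε}


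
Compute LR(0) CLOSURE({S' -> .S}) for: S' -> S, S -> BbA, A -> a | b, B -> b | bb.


Start: S' -> .S
For each item with dot before a nonterminal B, add B -> .γ for every B-production
Closure: [S' -> .S, S -> .BbA, B -> .b, B -> .bb]


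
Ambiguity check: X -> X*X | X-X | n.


'n*n-n' has two parse trees (no precedence encoded between * and -)
Ambiguous


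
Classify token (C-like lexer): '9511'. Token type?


Pattern: digits only
Type: INTEGER_LITERAL


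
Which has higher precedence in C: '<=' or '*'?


'*' is multiplicative (level 10); '<=' is relational (level 7)
Higher level binds tighter
'*' has higher precedence than '<='


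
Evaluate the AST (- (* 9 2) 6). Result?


Evaluate inner: (* 9 2) = 18
Evaluate root: (- 18 6) = 12
Result: 12


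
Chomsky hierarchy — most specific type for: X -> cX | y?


Right-linear: every RHS is a terminal or a terminal followed by one nonterminal
Classification: Type 3 (Regular)


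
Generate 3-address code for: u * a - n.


Break into single-operator statements:
t1 = u * a
t2 = t1 - n


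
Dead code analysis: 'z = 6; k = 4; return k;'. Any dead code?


z is assigned but never read
Dead: 'z = 6'


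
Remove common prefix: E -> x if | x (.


Common prefix: 'x'
Factored: E -> x E', E' -> if | (


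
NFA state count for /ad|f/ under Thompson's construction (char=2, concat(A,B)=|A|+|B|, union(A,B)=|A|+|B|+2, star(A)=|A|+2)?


Syntax tree has 3 char leaf(s), 1 union(s), 0 star(s)
chars contribute 3×2 = 6; each union adds +2; each star adds +2
Total: 6 + 2 + 0 = 8 states


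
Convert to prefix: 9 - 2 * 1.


'*' binds tighter: tree is (- 9 (* 2 1))
Prefix: - 9 * 2 1


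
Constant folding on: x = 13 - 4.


13 - 4 = 9 at compile time
Optimized: x = 9


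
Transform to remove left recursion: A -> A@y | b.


Left-recursive alternatives: A@y; non-recursive: b
Introduce A': A -> bA', A' -> @yA' | ε


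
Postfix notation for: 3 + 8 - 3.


Left to right (same or higher precedence on left)
Postfix: 3 8 + 3 -


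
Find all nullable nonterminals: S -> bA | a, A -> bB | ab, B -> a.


A nonterminal is nullable iff some alternative derives ε (directly, or every symbol in it is nullable)
Nullable: {}


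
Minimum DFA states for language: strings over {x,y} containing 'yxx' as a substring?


KMP-style automaton: 3 progress states + 1 absorbing accept = 4
Minimal DFA: 4 states


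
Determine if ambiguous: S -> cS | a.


right-linear, alternatives start with distinct terminals 'c' vs 'a': unique leftmost derivation
Unambiguous


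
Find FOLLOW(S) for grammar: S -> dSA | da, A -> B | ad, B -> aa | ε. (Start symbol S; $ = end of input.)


$ ∈ FOLLOW(S). For each A -> αBβ: add FIRST(β)\{ε} to FOLLOW(B); if β nullable, add FOLLOW(A).
FOLLOW(S) = {$, a}


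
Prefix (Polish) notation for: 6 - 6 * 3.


'*' binds tighter: tree is (- 6 (* 6 3))
Prefix: - 6 * 6 3


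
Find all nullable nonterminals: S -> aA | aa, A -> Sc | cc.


A nonterminal is nullable iff some alternative derives ε (directly, or every symbol in it is nullable)
Nullable: {}


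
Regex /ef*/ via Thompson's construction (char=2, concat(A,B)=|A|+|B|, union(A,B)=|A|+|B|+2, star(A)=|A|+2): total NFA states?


Syntax tree has 2 char leaf(s), 0 union(s), 1 star(s)
chars contribute 2×2 = 4; each union adds +2; each star adds +2
Total: 4 + 0 + 2 = 6 states


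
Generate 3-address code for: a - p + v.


Break into single-operator statements:
t1 = a - p
t2 = t1 + v


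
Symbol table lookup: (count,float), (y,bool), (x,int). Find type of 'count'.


Lookup 'count' → type float


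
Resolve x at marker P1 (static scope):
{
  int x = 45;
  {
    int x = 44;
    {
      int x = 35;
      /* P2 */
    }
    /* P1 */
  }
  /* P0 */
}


x declared in the same block as P1
x = 44


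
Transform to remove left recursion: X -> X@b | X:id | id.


Left-recursive alternatives: X@b, X:id; non-recursive: id
Introduce X': X -> idX', X' -> @bX' | :idX' | ε


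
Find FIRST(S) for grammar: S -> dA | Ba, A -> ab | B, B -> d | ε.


Per alternative of S: FIRST(dA) = {d}; FIRST(Ba) = {a, d}
FIRST(S) = {a, d}


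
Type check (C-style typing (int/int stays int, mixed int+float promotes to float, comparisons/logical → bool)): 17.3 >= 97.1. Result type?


Operand types: float >= float
Rule: comparison yields bool
Result type: bool


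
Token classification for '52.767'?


Pattern: digits with a decimal point
Type: FLOAT_LITERAL


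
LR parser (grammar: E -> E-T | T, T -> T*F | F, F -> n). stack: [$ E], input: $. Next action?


start symbol E on stack, input exhausted
Action: accept


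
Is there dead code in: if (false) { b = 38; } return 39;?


condition is constant false, so the whole block is unreachable
Dead: 'if (false) { b = 38; }'


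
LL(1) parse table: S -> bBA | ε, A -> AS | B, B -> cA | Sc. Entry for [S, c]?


For [S, c]: ε is nullable and 'c' ∈ FOLLOW(S)
Entry: S -> ε


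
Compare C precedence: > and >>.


'>>' is shift (level 8); '>' is relational (level 7)
Higher level binds tighter
'>>' has higher precedence than '>'


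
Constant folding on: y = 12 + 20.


12 + 20 = 32 at compile time
Optimized: y = 32


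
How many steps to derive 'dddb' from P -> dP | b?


Derivation: P => dP => ddP => dddP => dddb
Steps: 4


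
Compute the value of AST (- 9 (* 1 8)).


Evaluate inner: (* 1 8) = 8
Evaluate root: (- 9 8) = 1
Result: 1


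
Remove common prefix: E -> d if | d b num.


Common prefix: 'd'
Factored: E -> d E', E' -> if | b num


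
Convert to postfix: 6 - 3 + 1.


Left to right (same or higher precedence on left)
Postfix: 6 3 - 1 +


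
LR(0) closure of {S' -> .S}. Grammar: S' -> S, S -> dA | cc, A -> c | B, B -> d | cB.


Start: S' -> .S
For each item with dot before a nonterminal B, add B -> .γ for every B-production
Closure: [S' -> .S, S -> .dA, S -> .cc]


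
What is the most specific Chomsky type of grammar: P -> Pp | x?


Left-linear: every RHS is a terminal or one nonterminal followed by a terminal
Classification: Type 3 (Regular)


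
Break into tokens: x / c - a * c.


Scan left to right, longest-match per lexeme
Tokens: ID(x), OP(/), ID(c), OP(-), ID(a), OP(*), ID(c)


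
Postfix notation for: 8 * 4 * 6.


Left to right (same or higher precedence on left)
Postfix: 8 4 * 6 *


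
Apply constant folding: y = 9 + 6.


9 + 6 = 15 at compile time
Optimized: y = 15


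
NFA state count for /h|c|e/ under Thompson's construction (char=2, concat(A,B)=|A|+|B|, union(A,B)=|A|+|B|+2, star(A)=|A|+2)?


Syntax tree has 3 char leaf(s), 2 union(s), 0 star(s)
chars contribute 3×2 = 6; each union adds +2; each star adds +2
Total: 6 + 4 + 0 = 10 states


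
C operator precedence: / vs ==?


'/' is multiplicative (level 10); '==' is equality (level 6)
Higher level binds tighter
'/' has higher precedence than '=='


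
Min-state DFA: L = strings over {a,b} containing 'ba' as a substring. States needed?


KMP-style automaton: 2 progress states + 1 absorbing accept = 3
Minimal DFA: 3 states


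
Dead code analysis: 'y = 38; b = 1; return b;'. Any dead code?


y is assigned but never read
Dead: 'y = 38'


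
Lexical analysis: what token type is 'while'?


Pattern: reserved word
Type: KEYWORD


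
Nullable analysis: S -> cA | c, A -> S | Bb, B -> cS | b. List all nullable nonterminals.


A nonterminal is nullable iff some alternative derives ε (directly, or every symbol in it is nullable)
Nullable: {}


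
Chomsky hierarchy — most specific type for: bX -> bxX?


LHS has context (more than one symbol) and |LHS| ≤ |RHS|
Classification: Type 1 (Context-Sensitive)


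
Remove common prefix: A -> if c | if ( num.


Common prefix: 'if'
Factored: A -> if A', A' -> c | ( num


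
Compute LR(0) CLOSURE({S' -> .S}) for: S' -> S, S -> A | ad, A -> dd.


Start: S' -> .S
For each item with dot before a nonterminal B, add B -> .γ for every B-production
Closure: [S' -> .S, S -> .A, S -> .ad, A -> .dd]


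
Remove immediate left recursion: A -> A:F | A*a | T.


Left-recursive alternatives: A:F, A*a; non-recursive: T
Introduce A': A -> TA', A' -> :FA' | *aA' | ε


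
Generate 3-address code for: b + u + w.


Break into single-operator statements:
t1 = b + u
t2 = t1 + w


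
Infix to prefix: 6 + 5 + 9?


left-to-right (same/higher precedence on left): tree is (+ (+ 6 5) 9)
Prefix: + + 6 5 9


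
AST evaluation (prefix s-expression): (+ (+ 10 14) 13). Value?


Evaluate inner: (+ 10 14) = 24
Evaluate root: (+ 24 13) = 37
Result: 37


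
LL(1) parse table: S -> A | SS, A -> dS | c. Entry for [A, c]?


For [A, c]: 'c' ∈ FIRST(c)
Entry: A -> c


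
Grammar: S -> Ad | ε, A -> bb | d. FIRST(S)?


Per alternative of S: FIRST(Ad) = {b, d}; FIRST(ε) = {ε}
FIRST(S) = {b, d, ε}


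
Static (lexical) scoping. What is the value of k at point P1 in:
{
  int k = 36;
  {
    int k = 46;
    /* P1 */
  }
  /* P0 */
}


k declared in the same block as P1
k = 46


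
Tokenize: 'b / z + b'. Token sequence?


Scan left to right, longest-match per lexeme
Tokens: ID(b), OP(/), ID(z), OP(+), ID(b)


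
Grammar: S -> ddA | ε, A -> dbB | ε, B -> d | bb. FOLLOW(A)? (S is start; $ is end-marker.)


$ ∈ FOLLOW(S). For each A -> αBβ: add FIRST(β)\{ε} to FOLLOW(B); if β nullable, add FOLLOW(A).
FOLLOW(A) = {$}


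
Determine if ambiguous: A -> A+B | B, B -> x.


precedence layered via separate nonterminal B: deterministic
Unambiguous


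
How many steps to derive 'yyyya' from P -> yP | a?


Derivation: P => yP => yyP => yyyP => yyyyP => yyyya
Steps: 5


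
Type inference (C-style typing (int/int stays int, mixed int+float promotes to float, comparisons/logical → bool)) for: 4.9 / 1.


Operand types: float / int
Rule: mixed int/float promotes to float; int/int stays int
Result type: float


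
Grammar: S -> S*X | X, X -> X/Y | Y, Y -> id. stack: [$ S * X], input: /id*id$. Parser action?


'/' can extend X; shift to build X -> X/Y
Action: shift


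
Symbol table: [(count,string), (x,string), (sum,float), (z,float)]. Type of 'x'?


Lookup 'x' → type string


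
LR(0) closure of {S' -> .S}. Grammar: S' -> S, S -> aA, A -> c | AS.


Start: S' -> .S
For each item with dot before a nonterminal B, add B -> .γ for every B-production
Closure: [S' -> .S, S -> .aA]


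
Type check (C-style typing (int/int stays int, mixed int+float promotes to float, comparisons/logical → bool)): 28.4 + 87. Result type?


Operand types: float + int
Rule: mixed int/float promotes to float; int/int stays int
Result type: float


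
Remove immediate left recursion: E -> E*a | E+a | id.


Left-recursive alternatives: E*a, E+a; non-recursive: id
Introduce E': E -> idE', E' -> *aE' | +aE' | ε


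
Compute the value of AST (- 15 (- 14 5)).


Evaluate inner: (- 14 5) = 9
Evaluate root: (- 15 9) = 6
Result: 6


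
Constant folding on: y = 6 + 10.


6 + 10 = 16 at compile time
Optimized: y = 16


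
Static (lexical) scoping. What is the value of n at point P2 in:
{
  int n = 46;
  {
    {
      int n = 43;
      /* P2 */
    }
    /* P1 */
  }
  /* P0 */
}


n declared in the same block as P2
n = 43


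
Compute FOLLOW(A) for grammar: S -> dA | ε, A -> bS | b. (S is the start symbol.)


$ ∈ FOLLOW(S). For each A -> αBβ: add FIRST(β)\{ε} to FOLLOW(B); if β nullable, add FOLLOW(A).
FOLLOW(A) = {$}


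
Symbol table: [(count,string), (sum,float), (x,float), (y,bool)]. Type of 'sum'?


Lookup 'sum' → type float


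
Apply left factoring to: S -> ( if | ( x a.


Common prefix: '('
Factored: S -> ( S', S' -> if | x a


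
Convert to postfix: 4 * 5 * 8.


Left to right (same or higher precedence on left)
Postfix: 4 5 * 8 *


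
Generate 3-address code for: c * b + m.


Break into single-operator statements:
t1 = c * b
t2 = t1 + m


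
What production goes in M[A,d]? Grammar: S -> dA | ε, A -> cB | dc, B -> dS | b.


For [A, d]: 'd' ∈ FIRST(dc)
Entry: A -> dc


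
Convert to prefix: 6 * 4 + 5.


left-to-right (same/higher precedence on left): tree is (+ (* 6 4) 5)
Prefix: + * 6 4 5


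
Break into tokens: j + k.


Scan left to right, longest-match per lexeme
Tokens: ID(j), OP(+), ID(k)


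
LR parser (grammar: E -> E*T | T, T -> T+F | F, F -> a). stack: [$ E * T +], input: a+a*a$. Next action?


no handle; shift 'a'
Action: shift


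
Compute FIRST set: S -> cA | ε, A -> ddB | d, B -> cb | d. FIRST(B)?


Per alternative of B: FIRST(cb) = {c}; FIRST(d) = {d}
FIRST(B) = {c, d}


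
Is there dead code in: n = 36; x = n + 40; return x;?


n is read by x's definition; x is returned
No dead code


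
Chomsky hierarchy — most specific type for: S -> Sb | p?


Left-linear: every RHS is a terminal or one nonterminal followed by a terminal
Classification: Type 3 (Regular)


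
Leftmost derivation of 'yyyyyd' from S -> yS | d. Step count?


Derivation: S => yS => yyS => yyyS => yyyyS => yyyyyS => yyyyyd
Steps: 6


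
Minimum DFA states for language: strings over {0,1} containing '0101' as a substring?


KMP-style automaton: 4 progress states + 1 absorbing accept = 5
Minimal DFA: 5 states


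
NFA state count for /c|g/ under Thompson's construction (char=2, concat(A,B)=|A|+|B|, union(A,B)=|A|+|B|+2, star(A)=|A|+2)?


Syntax tree has 2 char leaf(s), 1 union(s), 0 star(s)
chars contribute 2×2 = 4; each union adds +2; each star adds +2
Total: 4 + 2 + 0 = 6 states


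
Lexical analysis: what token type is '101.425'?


Pattern: digits with a decimal point
Type: FLOAT_LITERAL


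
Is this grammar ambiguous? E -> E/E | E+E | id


'id/id+id' has two parse trees (no precedence encoded between / and +)
Ambiguous


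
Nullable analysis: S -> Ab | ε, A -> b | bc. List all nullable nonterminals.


A nonterminal is nullable iff some alternative derives ε (directly, or every symbol in it is nullable)
Nullable: {S}


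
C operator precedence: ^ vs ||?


'^' is bitwise XOR (level 4); '||' is logical OR (level 1)
Higher level binds tighter
'^' has higher precedence than '||'


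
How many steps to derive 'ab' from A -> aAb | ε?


Derivation: A => aAb => ab
Steps: 2


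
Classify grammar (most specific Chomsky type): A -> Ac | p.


Left-linear: every RHS is a terminal or one nonterminal followed by a terminal
Classification: Type 3 (Regular)


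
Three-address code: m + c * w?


Break into single-operator statements:
t1 = c * w
t2 = m + t1


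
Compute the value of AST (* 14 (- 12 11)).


Evaluate inner: (- 12 11) = 1
Evaluate root: (* 14 1) = 14
Result: 14


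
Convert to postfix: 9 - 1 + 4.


Left to right (same or higher precedence on left)
Postfix: 9 1 - 4 +


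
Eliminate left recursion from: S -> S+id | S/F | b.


Left-recursive alternatives: S+id, S/F; non-recursive: b
Introduce S': S -> bS', S' -> +idS' | /FS' | ε


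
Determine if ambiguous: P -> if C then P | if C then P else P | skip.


dangling else: 'if C then if C then skip else skip' parses two ways
Ambiguous


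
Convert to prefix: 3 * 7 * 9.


left-to-right (same/higher precedence on left): tree is (* (* 3 7) 9)
Prefix: * * 3 7 9


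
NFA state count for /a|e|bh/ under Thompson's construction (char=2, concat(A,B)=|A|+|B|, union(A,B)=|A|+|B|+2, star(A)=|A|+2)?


Syntax tree has 4 char leaf(s), 2 union(s), 0 star(s)
chars contribute 4×2 = 8; each union adds +2; each star adds +2
Total: 8 + 4 + 0 = 12 states


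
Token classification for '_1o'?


Pattern: letter/underscore followed by alphanumerics, not a keyword
Type: IDENTIFIER


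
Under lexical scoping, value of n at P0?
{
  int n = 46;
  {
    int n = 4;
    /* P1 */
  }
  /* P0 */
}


n declared in the same block as P0
n = 46


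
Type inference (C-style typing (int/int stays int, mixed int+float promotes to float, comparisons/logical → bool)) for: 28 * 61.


Operand types: int * int
Rule: mixed int/float promotes to float; int/int stays int
Result type: int


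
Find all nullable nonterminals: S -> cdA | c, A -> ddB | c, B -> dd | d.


A nonterminal is nullable iff some alternative derives ε (directly, or every symbol in it is nullable)
Nullable: {}


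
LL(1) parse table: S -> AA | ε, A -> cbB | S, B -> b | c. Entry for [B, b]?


For [B, b]: 'b' ∈ FIRST(b)
Entry: B -> b


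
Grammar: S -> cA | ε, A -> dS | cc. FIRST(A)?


Per alternative of A: FIRST(dS) = {d}; FIRST(cc) = {c}
FIRST(A) = {c, d}


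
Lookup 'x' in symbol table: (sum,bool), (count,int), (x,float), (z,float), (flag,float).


Lookup 'x' → type float


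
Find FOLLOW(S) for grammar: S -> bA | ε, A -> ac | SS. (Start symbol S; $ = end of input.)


$ ∈ FOLLOW(S). For each A -> αBβ: add FIRST(β)\{ε} to FOLLOW(B); if β nullable, add FOLLOW(A).
FOLLOW(S) = {$, b}


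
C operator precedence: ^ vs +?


'+' is additive (level 9); '^' is bitwise XOR (level 4)
Higher level binds tighter
'+' has higher precedence than '^'


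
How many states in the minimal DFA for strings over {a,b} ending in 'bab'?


Track the longest suffix of input matching a prefix of 'bab': 4 classes (prefixes of length 0..3)
Minimal DFA: 4 states


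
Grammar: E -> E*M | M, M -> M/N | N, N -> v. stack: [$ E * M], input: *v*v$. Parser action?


handle 'E*M' on top; lookahead ∈ FOLLOW(E) = {*, $}
Action: reduce (E -> E*M)


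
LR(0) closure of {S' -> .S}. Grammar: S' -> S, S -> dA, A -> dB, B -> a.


Start: S' -> .S
For each item with dot before a nonterminal B, add B -> .γ for every B-production
Closure: [S' -> .S, S -> .dA]


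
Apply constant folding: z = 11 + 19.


11 + 19 = 30 at compile time
Optimized: z = 30


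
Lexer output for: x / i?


Scan left to right, longest-match per lexeme
Tokens: ID(x), OP(/), ID(i)


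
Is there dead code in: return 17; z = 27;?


statement follows a return and is unreachable
Dead: 'z = 27'


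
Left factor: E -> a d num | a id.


Common prefix: 'a'
Factored: E -> a E', E' -> d num | id


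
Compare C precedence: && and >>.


'>>' is shift (level 8); '&&' is logical AND (level 2)
Higher level binds tighter
'>>' has higher precedence than '&&'


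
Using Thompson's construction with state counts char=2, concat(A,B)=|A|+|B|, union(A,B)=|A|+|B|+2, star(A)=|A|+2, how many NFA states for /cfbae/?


Syntax tree has 5 char leaf(s), 0 union(s), 0 star(s)
chars contribute 5×2 = 10; each union adds +2; each star adds +2
Total: 10 + 0 + 0 = 10 states


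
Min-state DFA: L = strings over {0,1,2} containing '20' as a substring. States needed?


KMP-style automaton: 2 progress states + 1 absorbing accept = 3
Minimal DFA: 3 states


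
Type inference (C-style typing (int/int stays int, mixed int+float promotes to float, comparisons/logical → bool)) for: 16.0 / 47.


Operand types: float / int
Rule: mixed int/float promotes to float; int/int stays int
Result type: float


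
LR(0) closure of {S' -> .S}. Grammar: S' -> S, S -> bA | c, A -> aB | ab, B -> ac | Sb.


Start: S' -> .S
For each item with dot before a nonterminal B, add B -> .γ for every B-production
Closure: [S' -> .S, S -> .bA, S -> .c]


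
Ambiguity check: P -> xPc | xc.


balanced x^n…c^n: each string has a unique parse
Unambiguous


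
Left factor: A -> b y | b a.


Common prefix: 'b'
Factored: A -> b A', A' -> y | a


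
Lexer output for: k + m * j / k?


Scan left to right, longest-match per lexeme
Tokens: ID(k), OP(+), ID(m), OP(*), ID(j), OP(/), ID(k)


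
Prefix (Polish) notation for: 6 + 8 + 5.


left-to-right (same/higher precedence on left): tree is (+ (+ 6 8) 5)
Prefix: + + 6 8 5


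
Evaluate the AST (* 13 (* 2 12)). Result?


Evaluate inner: (* 2 12) = 24
Evaluate root: (* 13 24) = 312
Result: 312


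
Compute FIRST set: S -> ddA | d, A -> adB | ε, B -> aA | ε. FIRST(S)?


Per alternative of S: FIRST(ddA) = {d}; FIRST(d) = {d}
FIRST(S) = {d}


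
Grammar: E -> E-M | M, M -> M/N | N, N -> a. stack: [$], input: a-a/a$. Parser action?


no handle on stack; shift 'a'
Action: shift


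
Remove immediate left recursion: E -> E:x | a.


Left-recursive alternatives: E:x; non-recursive: a
Introduce E': E -> aE', E' -> :xE' | ε


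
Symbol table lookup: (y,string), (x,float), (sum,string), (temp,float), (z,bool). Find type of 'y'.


Lookup 'y' → type string


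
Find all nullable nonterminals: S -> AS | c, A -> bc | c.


A nonterminal is nullable iff some alternative derives ε (directly, or every symbol in it is nullable)
Nullable: {}


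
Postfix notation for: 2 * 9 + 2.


Left to right (same or higher precedence on left)
Postfix: 2 9 * 2 +


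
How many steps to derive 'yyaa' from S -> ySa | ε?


Derivation: S => ySa => yySaa => yyaa
Steps: 3


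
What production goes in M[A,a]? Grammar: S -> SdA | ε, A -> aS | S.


For [A, a]: 'a' ∈ FIRST(aS)
Entry: A -> aS


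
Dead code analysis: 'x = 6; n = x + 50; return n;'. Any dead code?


x is read by n's definition; n is returned
No dead code


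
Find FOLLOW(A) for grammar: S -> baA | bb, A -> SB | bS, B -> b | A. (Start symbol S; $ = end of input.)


$ ∈ FOLLOW(S). For each A -> αBβ: add FIRST(β)\{ε} to FOLLOW(B); if β nullable, add FOLLOW(A).
FOLLOW(A) = {$, b}


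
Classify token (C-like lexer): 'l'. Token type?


Pattern: letter/underscore followed by alphanumerics, not a keyword
Type: IDENTIFIER


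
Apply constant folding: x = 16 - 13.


16 - 13 = 3 at compile time
Optimized: x = 3


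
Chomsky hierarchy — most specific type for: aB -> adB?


LHS has context (more than one symbol) and |LHS| ≤ |RHS|
Classification: Type 1 (Context-Sensitive)


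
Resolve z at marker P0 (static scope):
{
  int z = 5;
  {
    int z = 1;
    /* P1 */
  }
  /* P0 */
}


z declared in the same block as P0
z = 5


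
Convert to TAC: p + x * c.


Break into single-operator statements:
t1 = x * c
t2 = p + t1


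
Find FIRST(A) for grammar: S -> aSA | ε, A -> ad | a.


Per alternative of A: FIRST(ad) = {a}; FIRST(a) = {a}
FIRST(A) = {a}


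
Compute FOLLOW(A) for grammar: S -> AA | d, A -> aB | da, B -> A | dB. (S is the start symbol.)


$ ∈ FOLLOW(S). For each A -> αBβ: add FIRST(β)\{ε} to FOLLOW(B); if β nullable, add FOLLOW(A).
FOLLOW(A) = {$, a, d}


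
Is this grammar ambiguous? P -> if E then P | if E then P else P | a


dangling else: 'if E then if E then a else a' parses two ways
Ambiguous


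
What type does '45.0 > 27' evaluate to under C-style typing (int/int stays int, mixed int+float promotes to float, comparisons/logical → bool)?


Operand types: float > int
Rule: comparison yields bool
Result type: bool


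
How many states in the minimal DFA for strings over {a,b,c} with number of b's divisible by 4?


Track (count of b) mod 4: states 0..3, accept at 0
Minimal DFA: 4 states


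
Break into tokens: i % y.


Scan left to right, longest-match per lexeme
Tokens: ID(i), OP(%), ID(y)


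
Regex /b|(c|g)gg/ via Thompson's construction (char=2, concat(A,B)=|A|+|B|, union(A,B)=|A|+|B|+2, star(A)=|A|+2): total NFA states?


Syntax tree has 5 char leaf(s), 2 union(s), 0 star(s)
chars contribute 5×2 = 10; each union adds +2; each star adds +2
Total: 10 + 4 + 0 = 14 states


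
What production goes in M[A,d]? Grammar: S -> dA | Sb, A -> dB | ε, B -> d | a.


For [A, d]: 'd' ∈ FIRST(dB)
Entry: A -> dB


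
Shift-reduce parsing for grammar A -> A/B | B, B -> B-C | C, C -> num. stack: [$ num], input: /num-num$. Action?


'num' on top is the handle for C -> num
Action: reduce (C -> num)


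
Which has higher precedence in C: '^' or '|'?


'^' is bitwise XOR (level 4); '|' is bitwise OR (level 3)
Higher level binds tighter
'^' has higher precedence than '|'


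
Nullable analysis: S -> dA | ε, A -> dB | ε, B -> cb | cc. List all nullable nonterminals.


A nonterminal is nullable iff some alternative derives ε (directly, or every symbol in it is nullable)
Nullable: {A, S}


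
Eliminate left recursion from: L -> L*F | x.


Left-recursive alternatives: L*F; non-recursive: x
Introduce L': L -> xL', L' -> *FL' | ε


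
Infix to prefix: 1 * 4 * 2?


left-to-right (same/higher precedence on left): tree is (* (* 1 4) 2)
Prefix: * * 1 4 2


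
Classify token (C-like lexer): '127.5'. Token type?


Pattern: digits with a decimal point
Type: FLOAT_LITERAL


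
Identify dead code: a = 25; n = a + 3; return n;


a is read by n's definition; n is returned
No dead code


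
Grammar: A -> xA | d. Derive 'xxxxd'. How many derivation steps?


Derivation: A => xA => xxA => xxxA => xxxxA => xxxxd
Steps: 5


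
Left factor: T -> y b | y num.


Common prefix: 'y'
Factored: T -> y T', T' -> b | num


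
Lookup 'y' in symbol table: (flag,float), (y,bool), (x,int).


Lookup 'y' → type bool


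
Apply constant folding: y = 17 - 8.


17 - 8 = 9 at compile time
Optimized: y = 9


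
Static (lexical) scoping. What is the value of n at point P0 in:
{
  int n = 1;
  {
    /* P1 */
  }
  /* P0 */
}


n declared in the same block as P0
n = 1


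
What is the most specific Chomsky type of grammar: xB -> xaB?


LHS has context (more than one symbol) and |LHS| ≤ |RHS|
Classification: Type 1 (Context-Sensitive)


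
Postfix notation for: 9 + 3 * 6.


* has higher precedence, evaluate 3*6 first
Postfix: 9 3 6 * +


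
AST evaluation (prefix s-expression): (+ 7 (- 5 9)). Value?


Evaluate inner: (- 5 9) = -4
Evaluate root: (+ 7 -4) = 3
Result: 3
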